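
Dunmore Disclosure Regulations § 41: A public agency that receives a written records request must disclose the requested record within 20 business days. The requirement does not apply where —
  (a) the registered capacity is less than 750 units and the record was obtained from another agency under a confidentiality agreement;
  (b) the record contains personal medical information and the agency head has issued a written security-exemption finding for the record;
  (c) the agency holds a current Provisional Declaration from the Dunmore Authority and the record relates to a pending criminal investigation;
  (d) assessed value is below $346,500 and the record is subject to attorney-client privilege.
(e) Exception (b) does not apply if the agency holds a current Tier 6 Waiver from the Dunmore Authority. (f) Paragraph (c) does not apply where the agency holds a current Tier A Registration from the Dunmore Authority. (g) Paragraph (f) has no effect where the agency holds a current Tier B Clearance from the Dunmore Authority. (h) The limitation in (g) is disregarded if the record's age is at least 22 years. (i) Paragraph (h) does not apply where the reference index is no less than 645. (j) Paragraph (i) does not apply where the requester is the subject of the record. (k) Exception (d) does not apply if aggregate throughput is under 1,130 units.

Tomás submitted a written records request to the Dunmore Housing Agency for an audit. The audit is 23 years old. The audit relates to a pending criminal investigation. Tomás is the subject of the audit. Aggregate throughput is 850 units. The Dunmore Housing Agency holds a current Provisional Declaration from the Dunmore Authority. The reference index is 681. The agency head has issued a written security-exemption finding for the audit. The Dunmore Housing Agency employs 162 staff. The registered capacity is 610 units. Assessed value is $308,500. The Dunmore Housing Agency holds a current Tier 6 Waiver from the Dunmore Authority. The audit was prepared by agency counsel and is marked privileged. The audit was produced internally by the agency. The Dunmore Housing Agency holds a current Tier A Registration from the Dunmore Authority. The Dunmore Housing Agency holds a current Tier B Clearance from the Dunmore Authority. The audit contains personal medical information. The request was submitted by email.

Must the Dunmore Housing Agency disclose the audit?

Yes — the Dunmore Housing Agency must disclose the audit.

Exception (a) requires that the record was obtained from another agency under a confidentiality agreement; but the audit was produced internally, so (a) is unavailable.
All of (b)'s requirements are met (the audit contains personal medical information; a written security-exemption finding has been issued). But: (e) operates against (b): a current Tier 6 Waiver is held. Exception (b) does not apply.
Exception (c)'s conditions are all satisfied: a current Provisional Declaration is held; the audit relates to a pending investigation. But applying paragraphs (f)–(j): (f) is engaged — a current Tier A Registration is held. (g) operates (a current Tier B Clearance is held), but is displaced by (h): (h) operates against (g): the record's age is 23 years, meeting the 22 years threshold. (i) applies (the reference index is 681, meeting the 645 threshold), but is overridden by (j): (j) operates — Tomás is the subject of the audit. So (c) is unavailable.
Exception (d): assessed value is $308,500, below the $346,500 limit; the audit is privileged — every condition holds. Turning to paragraph (k): (k) operates against (d): aggregate throughput is 850 units, under the 1,130 units limit. (d) is therefore removed.
No exception displaces § 41.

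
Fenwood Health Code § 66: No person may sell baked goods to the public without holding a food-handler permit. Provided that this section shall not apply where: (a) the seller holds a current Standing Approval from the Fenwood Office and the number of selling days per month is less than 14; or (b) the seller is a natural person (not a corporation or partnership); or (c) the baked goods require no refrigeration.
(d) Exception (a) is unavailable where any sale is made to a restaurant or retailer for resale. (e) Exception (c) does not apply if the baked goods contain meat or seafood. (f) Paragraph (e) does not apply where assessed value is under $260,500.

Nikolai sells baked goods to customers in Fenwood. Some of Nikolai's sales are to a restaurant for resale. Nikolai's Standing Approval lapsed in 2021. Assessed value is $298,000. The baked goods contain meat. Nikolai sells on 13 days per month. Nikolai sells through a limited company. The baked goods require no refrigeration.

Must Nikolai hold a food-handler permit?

Exception (a) does not apply: the Standing Approval is not current.
Exception (b) fails — the seller operates through a limited company.
All of (c)'s requirements are met (the baked goods are shelf-stable). But: (e) operates — the baked goods contain meat. (f) is not engaged (assessed value is $298,000, not under $260,500), so (e) stands. Exception (c) does not apply.
No exception applies. The general rule governs.

Yes — Nikolai must hold a food-handler permit.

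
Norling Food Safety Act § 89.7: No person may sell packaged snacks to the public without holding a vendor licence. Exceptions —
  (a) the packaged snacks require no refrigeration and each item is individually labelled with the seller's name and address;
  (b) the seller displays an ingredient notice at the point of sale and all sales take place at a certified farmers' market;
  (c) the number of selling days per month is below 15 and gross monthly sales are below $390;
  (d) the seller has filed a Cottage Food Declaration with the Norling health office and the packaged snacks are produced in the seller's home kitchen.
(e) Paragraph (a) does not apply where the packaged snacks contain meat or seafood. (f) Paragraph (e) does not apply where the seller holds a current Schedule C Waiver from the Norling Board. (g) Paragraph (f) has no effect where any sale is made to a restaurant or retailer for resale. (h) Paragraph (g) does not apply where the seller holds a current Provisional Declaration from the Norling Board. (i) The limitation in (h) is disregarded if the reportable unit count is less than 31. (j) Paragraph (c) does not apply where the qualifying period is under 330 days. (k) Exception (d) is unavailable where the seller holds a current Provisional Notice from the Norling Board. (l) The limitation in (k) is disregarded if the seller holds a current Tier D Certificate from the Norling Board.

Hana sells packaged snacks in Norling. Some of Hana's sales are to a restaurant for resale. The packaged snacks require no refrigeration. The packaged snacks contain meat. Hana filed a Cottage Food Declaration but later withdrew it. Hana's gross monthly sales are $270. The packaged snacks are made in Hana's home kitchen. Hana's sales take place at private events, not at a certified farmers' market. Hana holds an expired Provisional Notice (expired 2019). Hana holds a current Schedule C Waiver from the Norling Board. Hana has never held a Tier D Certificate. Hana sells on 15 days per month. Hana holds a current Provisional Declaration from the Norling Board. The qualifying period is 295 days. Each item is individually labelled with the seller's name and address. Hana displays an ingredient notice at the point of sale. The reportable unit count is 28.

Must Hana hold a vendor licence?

Yes — Hana must hold a vendor licence.

Exception (a): the packaged snacks are shelf-stable; items are individually labelled — every condition holds. However, paragraphs (e)–(i) must be considered: (e) operates — the packaged snacks contain meat. (f) would limit (e) — a current Schedule C Waiver is held — but (g) sets (f) aside: (g) operates against (f): some sales are to a restaurant for resale. (h) would limit (g) — a current Provisional Declaration is held — but (i) sets (h) aside: (i) operates — the reportable unit count is 28, less than the 31 limit. So (a) is unavailable.
Exception (b) does not apply: sales are at private events, not a certified farmers' market.
Exception (c) fails — the number of selling days per month is 15, not below 15.
Exception (d) does not apply: the Cottage Food Declaration was withdrawn.
No exception applies. The general rule governs.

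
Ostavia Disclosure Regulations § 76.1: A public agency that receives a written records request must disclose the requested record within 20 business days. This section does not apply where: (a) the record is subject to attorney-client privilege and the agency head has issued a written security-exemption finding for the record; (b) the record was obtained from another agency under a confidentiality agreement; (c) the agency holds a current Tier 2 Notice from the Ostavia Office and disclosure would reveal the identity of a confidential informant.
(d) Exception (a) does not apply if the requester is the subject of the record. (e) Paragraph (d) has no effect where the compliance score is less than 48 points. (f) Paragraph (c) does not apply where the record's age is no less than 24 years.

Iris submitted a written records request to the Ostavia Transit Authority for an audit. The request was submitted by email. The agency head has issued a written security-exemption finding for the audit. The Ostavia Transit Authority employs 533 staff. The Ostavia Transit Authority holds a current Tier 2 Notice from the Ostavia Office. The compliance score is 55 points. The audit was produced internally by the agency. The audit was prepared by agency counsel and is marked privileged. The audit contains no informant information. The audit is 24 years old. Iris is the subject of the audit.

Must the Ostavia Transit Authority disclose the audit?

Exception (a) is satisfied on its face — the audit is privileged; a written security-exemption finding has been issued. Turning to paragraphs (d)–(e): (d) applies — Iris is the subject of the audit. (e) is not engaged (the compliance score is 55 points, not less than 48 points), so (d) stands. So (a) is unavailable.
Exception (b) requires that the record was obtained from another agency under a confidentiality agreement; but the audit was produced internally, so (b) is unavailable.
Exception (c) requires that disclosure would reveal the identity of a confidential informant; but the audit contains no informant information, so (c) is unavailable.
No exception is made out. the Ostavia Transit Authority falls within the general rule.

Yes — the Ostavia Transit Authority must disclose the audit.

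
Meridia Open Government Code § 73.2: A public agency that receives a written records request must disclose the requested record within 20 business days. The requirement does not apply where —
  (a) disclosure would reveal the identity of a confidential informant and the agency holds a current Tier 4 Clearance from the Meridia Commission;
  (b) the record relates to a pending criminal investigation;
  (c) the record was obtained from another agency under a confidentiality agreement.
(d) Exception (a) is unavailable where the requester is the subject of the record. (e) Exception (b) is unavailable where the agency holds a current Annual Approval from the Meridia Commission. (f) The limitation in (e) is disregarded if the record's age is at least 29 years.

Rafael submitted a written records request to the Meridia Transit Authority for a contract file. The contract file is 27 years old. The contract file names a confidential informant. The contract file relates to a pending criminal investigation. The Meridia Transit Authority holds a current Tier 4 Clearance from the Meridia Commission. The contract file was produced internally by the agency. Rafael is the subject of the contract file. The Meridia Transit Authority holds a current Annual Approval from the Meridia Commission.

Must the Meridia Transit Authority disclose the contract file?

Exception (a): the contract file names a confidential informant; a current Tier 4 Clearance is held — every condition holds. But: (d) operates against (a): Rafael is the subject of the contract file. Exception (a) does not apply.
Exception (b): the contract file relates to a pending investigation — every condition holds. Turning to paragraphs (e)–(f): (e) is triggered — a current Annual Approval is held. (f), which would lift (e), is not engaged — the record's age is 27 years, short of 29 years. So (b) is unavailable.
Exception (c) fails — the contract file was produced internally.
No exception applies. The general rule governs.

Yes — the Meridia Transit Authority must disclose the contract file.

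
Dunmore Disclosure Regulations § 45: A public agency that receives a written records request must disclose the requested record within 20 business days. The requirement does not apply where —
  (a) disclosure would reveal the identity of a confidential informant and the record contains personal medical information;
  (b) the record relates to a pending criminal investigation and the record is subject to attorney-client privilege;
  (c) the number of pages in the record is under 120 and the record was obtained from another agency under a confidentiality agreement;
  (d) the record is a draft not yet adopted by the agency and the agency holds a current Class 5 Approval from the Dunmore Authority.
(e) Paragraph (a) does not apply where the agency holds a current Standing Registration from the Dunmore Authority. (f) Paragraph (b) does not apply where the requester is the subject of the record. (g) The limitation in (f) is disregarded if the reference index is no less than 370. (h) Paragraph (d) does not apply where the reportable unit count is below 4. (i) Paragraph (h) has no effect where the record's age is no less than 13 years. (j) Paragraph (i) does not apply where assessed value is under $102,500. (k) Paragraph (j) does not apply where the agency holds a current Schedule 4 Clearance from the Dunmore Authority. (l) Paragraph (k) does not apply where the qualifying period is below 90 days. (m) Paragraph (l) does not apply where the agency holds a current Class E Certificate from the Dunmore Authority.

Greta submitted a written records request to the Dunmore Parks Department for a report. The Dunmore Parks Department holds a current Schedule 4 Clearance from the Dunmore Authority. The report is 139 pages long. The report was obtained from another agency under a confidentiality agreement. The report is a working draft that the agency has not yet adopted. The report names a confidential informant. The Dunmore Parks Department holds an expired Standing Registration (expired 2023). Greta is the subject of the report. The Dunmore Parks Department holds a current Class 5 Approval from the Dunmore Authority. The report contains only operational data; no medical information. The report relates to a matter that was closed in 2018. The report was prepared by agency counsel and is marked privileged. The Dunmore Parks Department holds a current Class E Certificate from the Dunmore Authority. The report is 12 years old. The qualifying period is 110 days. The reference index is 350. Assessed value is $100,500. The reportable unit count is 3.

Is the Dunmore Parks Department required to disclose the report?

Yes — the Dunmore Parks Department must disclose the report.

Exception (a) fails — the report contains only operational data.
Exception (b) requires that the record relates to a pending criminal investigation; but the report relates to a closed matter, so (b) is unavailable.
Exception (c) fails — the number of pages in the record is 139, not under 120.
Exception (d)'s conditions are all satisfied: the report is an unadopted draft; a current Class 5 Approval is held. However, paragraphs (h)–(m) must be considered: (h) operates — the reportable unit count is 3, below the 4 limit. (i), which would lift (h), does not operate here — the record's age is 12 years, short of 13 years. So (d) is unavailable.
No exception displaces § 45.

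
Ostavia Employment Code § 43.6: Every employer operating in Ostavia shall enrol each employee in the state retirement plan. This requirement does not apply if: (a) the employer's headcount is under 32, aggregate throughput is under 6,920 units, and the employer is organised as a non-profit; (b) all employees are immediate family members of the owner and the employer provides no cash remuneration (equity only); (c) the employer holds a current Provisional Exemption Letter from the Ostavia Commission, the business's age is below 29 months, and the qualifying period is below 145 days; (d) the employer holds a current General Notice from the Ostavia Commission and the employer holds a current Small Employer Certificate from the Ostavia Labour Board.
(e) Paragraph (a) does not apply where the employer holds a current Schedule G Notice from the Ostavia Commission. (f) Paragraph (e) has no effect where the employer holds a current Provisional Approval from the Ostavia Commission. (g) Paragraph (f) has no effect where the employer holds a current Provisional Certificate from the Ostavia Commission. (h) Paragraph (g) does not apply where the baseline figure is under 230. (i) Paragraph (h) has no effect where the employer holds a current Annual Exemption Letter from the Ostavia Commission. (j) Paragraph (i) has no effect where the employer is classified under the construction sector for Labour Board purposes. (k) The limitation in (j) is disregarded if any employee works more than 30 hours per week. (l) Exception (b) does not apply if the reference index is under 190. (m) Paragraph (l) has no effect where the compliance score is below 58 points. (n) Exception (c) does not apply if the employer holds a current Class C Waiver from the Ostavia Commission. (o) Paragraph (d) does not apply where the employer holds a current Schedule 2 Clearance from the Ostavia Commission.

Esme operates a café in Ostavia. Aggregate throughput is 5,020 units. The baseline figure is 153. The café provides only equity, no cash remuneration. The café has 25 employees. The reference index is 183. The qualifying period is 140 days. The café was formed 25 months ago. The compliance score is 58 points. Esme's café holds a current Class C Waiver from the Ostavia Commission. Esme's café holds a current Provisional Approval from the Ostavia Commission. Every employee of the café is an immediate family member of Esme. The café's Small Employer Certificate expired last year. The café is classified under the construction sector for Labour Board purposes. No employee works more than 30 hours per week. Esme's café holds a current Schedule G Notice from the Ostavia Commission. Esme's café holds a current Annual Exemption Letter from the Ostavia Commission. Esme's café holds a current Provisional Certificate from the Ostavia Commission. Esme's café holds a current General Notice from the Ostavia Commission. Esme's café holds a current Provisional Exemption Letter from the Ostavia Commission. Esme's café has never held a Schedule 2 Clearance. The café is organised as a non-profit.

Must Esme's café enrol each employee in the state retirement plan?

All of (a)'s requirements are met (the employer's headcount is 25, under the 32 limit; aggregate throughput is 5,020 units, under the 6,920 units limit; the employer is a non-profit). Applying paragraphs (e)–(k): (e) would limit (a) — a current Schedule G Notice is held — but (f) sets (e) aside: (f) operates against (e): a current Provisional Approval is held. (g) would limit (f) — a current Provisional Certificate is held — but (h) sets (g) aside: (h) is engaged — the baseline figure is 153, under the 230 limit. (i) would limit (h) — a current Annual Exemption Letter is held — but (j) sets (i) aside: (j) is engaged — the café is classified under the construction sector. (k), which would lift (j), is not engaged — no employee exceeds 30 hours/week. Exception (a) stands.
Exception (b)'s conditions are all satisfied: every employee is an immediate family member; remuneration is equity-only. Turning to paragraphs (l)–(m): (l) operates — the reference index is 183, under the 190 limit. (m), which would lift (l), is inapplicable — the compliance score is 58 points, not below 58 points. Exception (b) does not apply.
Exception (c): a current Provisional Exemption Letter is held; the business's age is 25 months, below the 29 months limit; the qualifying period is 140 days, below the 145 days limit — every condition holds. But applying paragraph (n): (n) operates against (c): a current Class C Waiver is held. (c) is therefore removed.
Exception (d) requires that the employer holds a current Small Employer Certificate from the Ostavia Labour Board; but the Small Employer Certificate has expired, so (d) is unavailable.

No — exception (a) applies; Esme's café is not required to enrol each employee in the state retirement plan.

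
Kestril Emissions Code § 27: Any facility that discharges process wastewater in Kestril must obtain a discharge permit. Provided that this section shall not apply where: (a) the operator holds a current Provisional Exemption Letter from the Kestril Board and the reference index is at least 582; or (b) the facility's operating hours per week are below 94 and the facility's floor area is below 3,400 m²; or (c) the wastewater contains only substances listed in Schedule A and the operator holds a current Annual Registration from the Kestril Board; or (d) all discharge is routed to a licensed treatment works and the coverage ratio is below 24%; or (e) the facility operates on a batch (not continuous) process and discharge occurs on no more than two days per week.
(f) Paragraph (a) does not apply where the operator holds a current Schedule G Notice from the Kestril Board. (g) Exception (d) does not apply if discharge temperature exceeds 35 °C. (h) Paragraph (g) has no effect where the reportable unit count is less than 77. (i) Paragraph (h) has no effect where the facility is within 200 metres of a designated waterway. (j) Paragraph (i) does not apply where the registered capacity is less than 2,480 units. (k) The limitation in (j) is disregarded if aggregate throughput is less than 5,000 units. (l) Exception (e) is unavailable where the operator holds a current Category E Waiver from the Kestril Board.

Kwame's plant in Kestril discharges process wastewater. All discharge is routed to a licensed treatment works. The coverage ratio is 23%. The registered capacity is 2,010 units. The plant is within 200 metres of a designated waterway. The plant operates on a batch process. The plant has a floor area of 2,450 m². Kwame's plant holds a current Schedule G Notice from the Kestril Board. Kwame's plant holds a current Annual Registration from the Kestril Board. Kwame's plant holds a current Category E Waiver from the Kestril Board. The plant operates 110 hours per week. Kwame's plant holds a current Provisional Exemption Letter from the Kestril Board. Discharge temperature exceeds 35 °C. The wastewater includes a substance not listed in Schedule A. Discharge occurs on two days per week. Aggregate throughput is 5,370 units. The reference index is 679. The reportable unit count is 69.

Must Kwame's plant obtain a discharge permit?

No — exception (d) applies; Kwame's plant is not required to obtain a discharge permit.

Exception (a)'s conditions are all satisfied: a current Provisional Exemption Letter is held; the reference index is 679, meeting the 582 threshold. But applying paragraph (f): (f) operates — a current Schedule G Notice is held. (a) is therefore removed.
Exception (b) requires that the facility's operating hours per week are below 94; but the facility's operating hours per week are 110, not below 94, so (b) is unavailable.
Exception (c) fails — the wastewater includes a non-Schedule-A substance.
Exception (d) is satisfied on its face — discharge is routed to a licensed treatment works; the coverage ratio is 23%, below the 24% limit. Considering the limiting provisions: (g) operates (discharge temperature exceeds 35 °C), but is displaced by (h): (h) operates against (g): the reportable unit count is 69, less than the 77 limit. (i) would limit (h) — the plant is within 200 m of a designated waterway — but (j) sets (i) aside: (j) operates against (i): the registered capacity is 2,010 units, less than the 2,480 units limit. (k) is not engaged (aggregate throughput is 5,370 units, not less than 5,000 units), so (j) stands. Exception (d) stands.
All of (e)'s requirements are met (the facility operates on a batch process; discharge occurs on no more than two days per week). But: (l) is triggered — a current Category E Waiver is held. (e) is therefore removed.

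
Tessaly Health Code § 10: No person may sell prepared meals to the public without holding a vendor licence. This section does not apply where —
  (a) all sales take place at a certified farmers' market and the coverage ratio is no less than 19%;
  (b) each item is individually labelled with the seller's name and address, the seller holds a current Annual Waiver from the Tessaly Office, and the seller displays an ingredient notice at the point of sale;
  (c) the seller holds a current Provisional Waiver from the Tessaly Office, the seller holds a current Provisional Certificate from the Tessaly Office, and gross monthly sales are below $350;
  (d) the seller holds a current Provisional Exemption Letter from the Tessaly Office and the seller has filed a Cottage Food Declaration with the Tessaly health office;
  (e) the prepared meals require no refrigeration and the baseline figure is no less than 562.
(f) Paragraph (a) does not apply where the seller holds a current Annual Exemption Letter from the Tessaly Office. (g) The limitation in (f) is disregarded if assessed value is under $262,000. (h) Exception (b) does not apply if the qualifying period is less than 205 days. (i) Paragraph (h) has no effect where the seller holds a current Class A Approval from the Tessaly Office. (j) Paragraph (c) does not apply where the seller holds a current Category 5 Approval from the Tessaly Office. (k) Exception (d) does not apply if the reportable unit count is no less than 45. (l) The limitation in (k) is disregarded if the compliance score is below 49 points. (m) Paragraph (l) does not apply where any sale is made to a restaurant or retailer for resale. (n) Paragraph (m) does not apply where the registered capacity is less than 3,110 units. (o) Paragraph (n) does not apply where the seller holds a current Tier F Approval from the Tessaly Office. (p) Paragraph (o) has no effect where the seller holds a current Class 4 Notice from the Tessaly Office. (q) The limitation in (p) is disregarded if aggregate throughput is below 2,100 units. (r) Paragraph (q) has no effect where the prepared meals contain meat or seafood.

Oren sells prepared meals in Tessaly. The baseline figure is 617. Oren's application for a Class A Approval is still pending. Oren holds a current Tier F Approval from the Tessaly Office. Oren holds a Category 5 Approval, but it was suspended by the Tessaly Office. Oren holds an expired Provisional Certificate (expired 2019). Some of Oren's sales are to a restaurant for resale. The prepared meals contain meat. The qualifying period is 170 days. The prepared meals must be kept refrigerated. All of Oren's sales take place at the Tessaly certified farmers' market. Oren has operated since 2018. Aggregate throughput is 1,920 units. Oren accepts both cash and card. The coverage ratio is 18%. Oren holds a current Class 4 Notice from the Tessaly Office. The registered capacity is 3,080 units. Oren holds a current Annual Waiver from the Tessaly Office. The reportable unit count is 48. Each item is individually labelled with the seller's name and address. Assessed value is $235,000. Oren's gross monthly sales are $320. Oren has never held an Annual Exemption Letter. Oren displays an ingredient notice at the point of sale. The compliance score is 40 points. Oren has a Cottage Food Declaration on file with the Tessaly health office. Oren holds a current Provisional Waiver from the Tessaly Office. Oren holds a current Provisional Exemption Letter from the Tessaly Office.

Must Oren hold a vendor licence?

Exception (a) requires that the coverage ratio is no less than 19%; but the coverage ratio is 18%, short of 19%, so (a) is unavailable.
Exception (b) is satisfied on its face — items are individually labelled; a current Annual Waiver is held; an ingredient notice is displayed. However, paragraphs (h)–(i) must be considered: (h) operates against (b): the qualifying period is 170 days, less than the 205 days limit. (i) does not operate here (the Class A Approval is not current), so (h) stands. So (b) is unavailable.
Exception (c) requires that the seller holds a current Provisional Certificate from the Tessaly Office; but the Provisional Certificate is not current, so (c) is unavailable.
Exception (d): a current Provisional Exemption Letter is held; a Cottage Food Declaration is on file — every condition holds. As to paragraphs (k)–(r): (k) would limit (d) — the reportable unit count is 48, meeting the 45 threshold — but (l) sets (k) aside: (l) operates against (k): the compliance score is 40 points, below the 49 points limit. (m) is engaged (some sales are to a restaurant for resale), but is overridden by (n): (n) applies — the registered capacity is 3,080 units, less than the 3,110 units limit. (o) is engaged (a current Tier F Approval is held), but is displaced by (p): (p) operates against (o): a current Class 4 Notice is held. (q) would limit (p) — aggregate throughput is 1,920 units, below the 2,100 units limit — but (r) sets (q) aside: (r) operates against (q): the prepared meals contain meat. Exception (d) stands.
Exception (e) does not apply: the prepared meals require refrigeration.

No — exception (d) applies; Oren is not required to hold a vendor licence.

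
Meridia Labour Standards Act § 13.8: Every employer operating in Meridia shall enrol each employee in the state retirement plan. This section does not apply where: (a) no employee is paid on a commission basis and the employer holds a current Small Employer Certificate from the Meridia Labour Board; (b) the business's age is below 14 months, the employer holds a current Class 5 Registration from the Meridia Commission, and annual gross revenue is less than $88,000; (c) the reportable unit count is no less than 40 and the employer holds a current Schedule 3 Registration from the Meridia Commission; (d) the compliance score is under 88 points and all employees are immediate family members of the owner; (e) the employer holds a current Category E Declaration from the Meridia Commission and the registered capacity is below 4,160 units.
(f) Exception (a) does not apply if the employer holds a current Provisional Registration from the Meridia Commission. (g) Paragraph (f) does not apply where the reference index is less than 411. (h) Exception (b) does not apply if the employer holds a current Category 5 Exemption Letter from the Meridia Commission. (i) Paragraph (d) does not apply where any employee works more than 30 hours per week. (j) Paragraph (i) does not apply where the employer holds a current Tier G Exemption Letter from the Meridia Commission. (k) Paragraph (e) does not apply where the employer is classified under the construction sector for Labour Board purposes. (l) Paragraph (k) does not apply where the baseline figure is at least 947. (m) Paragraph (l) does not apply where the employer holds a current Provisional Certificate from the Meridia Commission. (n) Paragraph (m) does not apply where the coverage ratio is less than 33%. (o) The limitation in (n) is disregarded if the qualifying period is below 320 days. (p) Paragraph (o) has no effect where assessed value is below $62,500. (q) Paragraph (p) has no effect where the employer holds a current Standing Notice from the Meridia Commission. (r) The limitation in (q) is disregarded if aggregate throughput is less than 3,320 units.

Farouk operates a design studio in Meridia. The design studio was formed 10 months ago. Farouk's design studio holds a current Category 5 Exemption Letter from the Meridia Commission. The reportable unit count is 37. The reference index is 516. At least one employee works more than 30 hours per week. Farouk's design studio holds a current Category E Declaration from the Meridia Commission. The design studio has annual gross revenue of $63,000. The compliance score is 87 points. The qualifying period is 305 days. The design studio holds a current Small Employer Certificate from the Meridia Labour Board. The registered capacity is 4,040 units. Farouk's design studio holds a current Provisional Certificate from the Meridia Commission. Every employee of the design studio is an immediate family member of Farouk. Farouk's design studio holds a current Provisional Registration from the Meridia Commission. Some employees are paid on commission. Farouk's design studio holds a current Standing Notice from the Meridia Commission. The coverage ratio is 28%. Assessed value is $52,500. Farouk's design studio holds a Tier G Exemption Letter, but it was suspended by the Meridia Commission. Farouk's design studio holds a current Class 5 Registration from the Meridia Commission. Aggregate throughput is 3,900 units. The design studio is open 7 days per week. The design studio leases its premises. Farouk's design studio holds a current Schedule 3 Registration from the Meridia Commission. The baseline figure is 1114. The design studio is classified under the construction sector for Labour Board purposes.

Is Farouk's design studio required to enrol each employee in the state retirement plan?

Exception (a) fails — some employees are paid on commission.
All of (b)'s requirements are met (the business's age is 10 months, below the 14 months limit; a current Class 5 Registration is held; annual gross revenue is $63,000, less than the $88,000 limit). However, paragraph (h) must be considered: (h) applies — a current Category 5 Exemption Letter is held. (b) is therefore removed.
Exception (c) does not apply: the reportable unit count is 37, short of 40.
Exception (d) is satisfied on its face — the compliance score is 87 points, under the 88 points limit; every employee is an immediate family member. But: (i) applies — at least one employee exceeds 30 hours/week. (j), which would lift (i), is inapplicable — there is no Tier G Exemption Letter in force. (d) is therefore removed.
Exception (e): a current Category E Declaration is held; the registered capacity is 4,040 units, below the 4,160 units limit — every condition holds. But applying paragraphs (k)–(r): (k) operates against (e): the design studio is classified under the construction sector. (l) operates (the baseline figure is 1,114, meeting the 947 threshold), but is set aside by (m): (m) is engaged — a current Provisional Certificate is held. (n) is engaged (the coverage ratio is 28%, less than the 33% limit), but is overridden by (o): (o) operates — the qualifying period is 305 days, below the 320 days limit. (p) applies (assessed value is $52,500, below the $62,500 limit), but is overridden by (q): (q) operates against (p): a current Standing Notice is held. (r) is inapplicable (aggregate throughput is 3,900 units, not less than 3,320 units), so (q) stands. So (e) is unavailable.
No exception applies. The general rule governs.

Yes — Farouk's design studio must enrol each employee in the state retirement plan.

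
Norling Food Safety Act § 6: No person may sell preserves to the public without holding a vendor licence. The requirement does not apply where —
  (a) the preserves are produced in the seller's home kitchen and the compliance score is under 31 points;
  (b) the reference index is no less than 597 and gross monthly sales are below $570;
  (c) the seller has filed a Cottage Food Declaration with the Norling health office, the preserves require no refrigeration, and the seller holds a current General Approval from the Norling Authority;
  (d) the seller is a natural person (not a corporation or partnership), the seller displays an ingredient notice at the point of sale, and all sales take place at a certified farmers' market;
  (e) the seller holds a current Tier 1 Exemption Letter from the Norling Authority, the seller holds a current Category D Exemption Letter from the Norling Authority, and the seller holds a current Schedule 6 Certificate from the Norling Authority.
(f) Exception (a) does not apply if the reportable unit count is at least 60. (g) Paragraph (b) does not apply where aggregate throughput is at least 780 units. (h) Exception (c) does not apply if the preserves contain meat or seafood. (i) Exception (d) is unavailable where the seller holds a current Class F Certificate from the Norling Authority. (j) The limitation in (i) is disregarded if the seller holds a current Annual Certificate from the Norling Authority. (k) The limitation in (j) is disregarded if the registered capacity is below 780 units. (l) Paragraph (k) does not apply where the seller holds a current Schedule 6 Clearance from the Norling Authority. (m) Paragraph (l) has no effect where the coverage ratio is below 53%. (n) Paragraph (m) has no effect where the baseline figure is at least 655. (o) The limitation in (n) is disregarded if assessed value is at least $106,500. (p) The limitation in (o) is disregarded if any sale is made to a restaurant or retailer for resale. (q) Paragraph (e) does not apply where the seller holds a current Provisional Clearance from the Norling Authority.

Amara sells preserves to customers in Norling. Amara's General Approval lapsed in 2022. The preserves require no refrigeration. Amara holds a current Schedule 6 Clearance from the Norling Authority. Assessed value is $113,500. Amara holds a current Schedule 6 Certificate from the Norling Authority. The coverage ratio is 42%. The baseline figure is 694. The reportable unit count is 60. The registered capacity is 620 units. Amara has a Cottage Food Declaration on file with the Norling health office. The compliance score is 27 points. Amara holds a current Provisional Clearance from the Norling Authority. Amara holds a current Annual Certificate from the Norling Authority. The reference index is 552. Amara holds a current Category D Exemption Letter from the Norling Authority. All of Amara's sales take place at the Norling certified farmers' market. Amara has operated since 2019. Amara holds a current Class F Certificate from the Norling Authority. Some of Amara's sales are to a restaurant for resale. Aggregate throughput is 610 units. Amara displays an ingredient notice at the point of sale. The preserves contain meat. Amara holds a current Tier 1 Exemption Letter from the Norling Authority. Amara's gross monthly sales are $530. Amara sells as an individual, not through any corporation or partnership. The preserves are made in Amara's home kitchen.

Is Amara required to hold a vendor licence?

Exception (a): the preserves are home-kitchen produced; the compliance score is 27 points, under the 31 points limit — every condition holds. However, paragraph (f) must be considered: (f) operates against (a): the reportable unit count is 60, meeting the 60 threshold. Exception (a) does not apply.
Exception (b) fails — the reference index is 552, short of 597.
Exception (c) requires that the seller holds a current General Approval from the Norling Authority; but the General Approval is not current, so (c) is unavailable.
Exception (d) is satisfied on its face — the seller is a natural person; an ingredient notice is displayed; all sales are at a certified farmers' market. As to paragraphs (i)–(p): (i) applies (a current Class F Certificate is held), but is set aside by (j): (j) operates against (i): a current Annual Certificate is held. (k) is engaged (the registered capacity is 620 units, below the 780 units limit), but is overridden by (l): (l) operates against (k): a current Schedule 6 Clearance is held. (m) is engaged (the coverage ratio is 42%, below the 53% limit), but is overridden by (n): (n) operates against (m): the baseline figure is 694, meeting the 655 threshold. (o) would limit (n) — assessed value is $113,500, meeting the $106,500 threshold — but (p) sets (o) aside: (p) is engaged — some sales are to a restaurant for resale. Exception (d) stands.
Exception (e)'s conditions are all satisfied: a current Tier 1 Exemption Letter is held; a current Category D Exemption Letter is held; a current Schedule 6 Certificate is held. Turning to paragraph (q): (q) operates against (e): a current Provisional Clearance is held. So (e) is unavailable.

No — exception (d) applies; Amara is not required to hold a vendor licence.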